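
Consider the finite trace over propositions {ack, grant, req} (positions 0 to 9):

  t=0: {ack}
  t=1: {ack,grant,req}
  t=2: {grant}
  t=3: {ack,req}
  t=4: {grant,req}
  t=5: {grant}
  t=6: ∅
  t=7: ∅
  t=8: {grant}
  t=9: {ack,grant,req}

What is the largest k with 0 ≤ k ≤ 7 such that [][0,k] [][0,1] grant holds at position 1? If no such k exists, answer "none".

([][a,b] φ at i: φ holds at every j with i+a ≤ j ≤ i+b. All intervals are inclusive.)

[][0,1] grant must hold from j=1 onward; find where it first fails.
  j=1: holds
  j=2: fails
Holds on [1,1], so largest k = 0.

0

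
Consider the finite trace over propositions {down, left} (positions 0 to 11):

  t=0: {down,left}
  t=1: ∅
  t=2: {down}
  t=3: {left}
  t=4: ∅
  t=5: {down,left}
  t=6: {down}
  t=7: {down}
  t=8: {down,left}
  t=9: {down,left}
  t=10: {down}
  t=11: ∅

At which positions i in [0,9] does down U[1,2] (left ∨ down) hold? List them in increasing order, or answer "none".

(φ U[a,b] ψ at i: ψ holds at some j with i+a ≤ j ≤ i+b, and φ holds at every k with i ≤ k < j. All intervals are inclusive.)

2, 5, 6, 7, 8, 9

Evaluate at each i in [0,9]:
  i=0: ✗ (lhs fails at k=1 before rhs at j=2)
  i=1: ✗ (lhs fails at k=1 before rhs at j=2)
  i=2: ✓ (rhs at j=3; lhs holds on [2,2])
  i=3: ✗ (lhs fails at k=3 before rhs at j=5)
  i=4: ✗ (lhs fails at k=4 before rhs at j=5)
  i=5: ✓ (rhs at j=6; lhs holds on [5,5])
  i=6: ✓ (rhs at j=7; lhs holds on [6,6])
  i=7: ✓ (rhs at j=8; lhs holds on [7,7])
  i=8: ✓ (rhs at j=9; lhs holds on [8,8])
  i=9: ✓ (rhs at j=10; lhs holds on [9,9])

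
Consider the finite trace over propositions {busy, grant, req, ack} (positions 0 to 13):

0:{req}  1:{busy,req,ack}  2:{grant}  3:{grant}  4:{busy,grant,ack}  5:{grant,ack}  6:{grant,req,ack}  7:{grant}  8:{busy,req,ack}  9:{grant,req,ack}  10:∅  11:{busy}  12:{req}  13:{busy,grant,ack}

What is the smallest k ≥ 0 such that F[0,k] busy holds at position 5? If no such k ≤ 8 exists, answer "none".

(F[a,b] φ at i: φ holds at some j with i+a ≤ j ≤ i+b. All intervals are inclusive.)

3

Scan j = 5,6,… for busy:
  j=5: fails
  j=6: fails
  j=7: fails
  j=8: holds
First hit at j=8, so smallest k = 8-5 = 3.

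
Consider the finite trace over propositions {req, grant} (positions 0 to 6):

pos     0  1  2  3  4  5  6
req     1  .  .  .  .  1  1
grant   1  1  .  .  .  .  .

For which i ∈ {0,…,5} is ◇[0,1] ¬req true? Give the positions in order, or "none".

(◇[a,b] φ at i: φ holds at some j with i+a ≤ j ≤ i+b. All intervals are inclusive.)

0, 1, 2, 3, 4

Evaluate at each i in [0,5]:
  i=0: ✓ (witness j=1)
  i=1: ✓ (witness j=1)
  i=2: ✓ (witness j=2)
  i=3: ✓ (witness j=3)
  i=4: ✓ (witness j=4)
  i=5: ✗ (none in [5,6])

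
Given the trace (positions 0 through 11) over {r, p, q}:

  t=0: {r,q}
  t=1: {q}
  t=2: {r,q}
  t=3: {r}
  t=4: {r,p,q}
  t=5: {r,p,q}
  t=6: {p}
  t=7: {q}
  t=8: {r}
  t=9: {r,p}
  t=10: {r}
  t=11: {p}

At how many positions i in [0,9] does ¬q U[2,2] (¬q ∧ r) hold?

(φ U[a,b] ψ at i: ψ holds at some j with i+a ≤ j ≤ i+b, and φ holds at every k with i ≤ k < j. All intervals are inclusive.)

Evaluate at each i in [0,9]:
  i=0: ✗ (no rhs in [2,2])
  i=1: ✗ (lhs fails at k=1 before rhs at j=3)
  i=2: ✗ (no rhs in [4,4])
  i=3: ✗ (no rhs in [5,5])
  i=4: ✗ (no rhs in [6,6])
  i=5: ✗ (no rhs in [7,7])
  i=6: ✗ (lhs fails at k=7 before rhs at j=8)
  i=7: ✗ (lhs fails at k=7 before rhs at j=9)
  i=8: ✓ (rhs at j=10; lhs holds on [8,9])
  i=9: ✗ (no rhs in [11,11])
Positions where it holds: {8} → 1.

1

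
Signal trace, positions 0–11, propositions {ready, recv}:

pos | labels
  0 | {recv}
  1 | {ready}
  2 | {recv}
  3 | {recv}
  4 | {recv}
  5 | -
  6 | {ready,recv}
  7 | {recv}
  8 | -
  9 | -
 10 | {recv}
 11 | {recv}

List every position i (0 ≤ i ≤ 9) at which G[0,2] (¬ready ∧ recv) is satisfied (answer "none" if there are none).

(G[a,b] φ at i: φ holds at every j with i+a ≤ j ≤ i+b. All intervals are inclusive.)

2

Evaluate at each i in [0,9]:
  i=0: ✗ (fails at j=1)
  i=1: ✗ (fails at j=1)
  i=2: ✓ (all of [2,4])
  i=3: ✗ (fails at j=5)
  i=4: ✗ (fails at j=5)
  i=5: ✗ (fails at j=5)
  i=6: ✗ (fails at j=6)
  i=7: ✗ (fails at j=8)
  i=8: ✗ (fails at j=8)
  i=9: ✗ (fails at j=9)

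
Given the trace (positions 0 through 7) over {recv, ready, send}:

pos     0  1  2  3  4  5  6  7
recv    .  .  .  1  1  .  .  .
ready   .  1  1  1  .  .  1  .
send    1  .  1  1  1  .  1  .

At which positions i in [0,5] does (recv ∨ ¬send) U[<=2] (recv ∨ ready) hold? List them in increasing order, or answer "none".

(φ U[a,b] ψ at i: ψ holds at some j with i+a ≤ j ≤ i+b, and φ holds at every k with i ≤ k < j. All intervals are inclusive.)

Evaluate at each i in [0,5]:
  i=0: ✗ (lhs fails at k=0 before rhs at j=1)
  i=1: ✓ (rhs at j=1)
  i=2: ✓ (rhs at j=2)
  i=3: ✓ (rhs at j=3)
  i=4: ✓ (rhs at j=4)
  i=5: ✓ (rhs at j=6; lhs holds on [5,5])

1, 2, 3, 4, 5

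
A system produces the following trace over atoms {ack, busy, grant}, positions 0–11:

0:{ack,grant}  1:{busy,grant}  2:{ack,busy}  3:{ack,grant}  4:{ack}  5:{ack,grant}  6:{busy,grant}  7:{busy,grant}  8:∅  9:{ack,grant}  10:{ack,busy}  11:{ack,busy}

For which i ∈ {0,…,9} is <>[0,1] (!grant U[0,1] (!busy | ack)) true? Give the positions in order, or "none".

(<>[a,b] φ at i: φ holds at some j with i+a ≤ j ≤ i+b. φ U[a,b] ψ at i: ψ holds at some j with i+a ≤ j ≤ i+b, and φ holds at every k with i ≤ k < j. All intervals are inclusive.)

Evaluate at each i in [0,9]:
  i=0: ✓ (witness j=0)
  i=1: ✓ (witness j=2)
  i=2: ✓ (witness j=2)
  i=3: ✓ (witness j=3)
  i=4: ✓ (witness j=4)
  i=5: ✓ (witness j=5)
  i=6: ✗ (none in [6,7])
  i=7: ✓ (witness j=8)
  i=8: ✓ (witness j=8)
  i=9: ✓ (witness j=9)

0, 1, 2, 3, 4, 5, 7, 8, 9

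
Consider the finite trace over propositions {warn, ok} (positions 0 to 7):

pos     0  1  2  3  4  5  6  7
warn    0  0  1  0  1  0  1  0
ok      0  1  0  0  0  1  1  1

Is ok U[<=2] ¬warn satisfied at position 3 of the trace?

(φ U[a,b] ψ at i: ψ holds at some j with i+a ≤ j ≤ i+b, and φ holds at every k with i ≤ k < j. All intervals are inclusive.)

True

Need some j in [3,5] with ¬warn, and ok at every k in [3,j-1].
  j=3: ¬warn holds; no prefix to check → satisfied.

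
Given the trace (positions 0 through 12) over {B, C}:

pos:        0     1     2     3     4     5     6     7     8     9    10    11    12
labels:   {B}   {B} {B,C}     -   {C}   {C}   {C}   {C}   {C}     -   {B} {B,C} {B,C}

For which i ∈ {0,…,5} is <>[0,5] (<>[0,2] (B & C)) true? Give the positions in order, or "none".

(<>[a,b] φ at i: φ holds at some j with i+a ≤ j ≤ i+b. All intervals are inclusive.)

0, 1, 2, 4, 5

Evaluate at each i in [0,5]:
  i=0: ✓ (witness j=0)
  i=1: ✓ (witness j=1)
  i=2: ✓ (witness j=2)
  i=3: ✗ (none in [3,8])
  i=4: ✓ (witness j=9)
  i=5: ✓ (witness j=9)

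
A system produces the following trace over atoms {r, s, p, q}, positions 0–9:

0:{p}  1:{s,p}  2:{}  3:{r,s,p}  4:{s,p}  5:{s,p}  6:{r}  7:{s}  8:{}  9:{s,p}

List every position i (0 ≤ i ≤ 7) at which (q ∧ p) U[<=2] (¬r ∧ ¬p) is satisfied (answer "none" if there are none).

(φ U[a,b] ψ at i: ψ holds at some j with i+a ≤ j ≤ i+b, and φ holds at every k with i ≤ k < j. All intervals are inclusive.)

2, 7

Evaluate at each i in [0,7]:
  i=0: ✗ (lhs fails at k=0 before rhs at j=2)
  i=1: ✗ (lhs fails at k=1 before rhs at j=2)
  i=2: ✓ (rhs at j=2)
  i=3: ✗ (no rhs in [3,5])
  i=4: ✗ (no rhs in [4,6])
  i=5: ✗ (lhs fails at k=5 before rhs at j=7)
  i=6: ✗ (lhs fails at k=6 before rhs at j=7)
  i=7: ✓ (rhs at j=7)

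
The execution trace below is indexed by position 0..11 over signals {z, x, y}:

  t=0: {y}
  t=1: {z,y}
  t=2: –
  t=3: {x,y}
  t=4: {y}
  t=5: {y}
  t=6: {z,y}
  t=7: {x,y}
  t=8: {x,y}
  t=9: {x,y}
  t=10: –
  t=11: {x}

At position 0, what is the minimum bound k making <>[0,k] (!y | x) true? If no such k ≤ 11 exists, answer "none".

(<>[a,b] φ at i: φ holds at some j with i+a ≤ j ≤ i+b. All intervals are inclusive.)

2

Scan j = 0,1,… for (!y | x):
  j=0: fails
  j=1: fails
  j=2: holds
First hit at j=2, so smallest k = 2-0 = 2.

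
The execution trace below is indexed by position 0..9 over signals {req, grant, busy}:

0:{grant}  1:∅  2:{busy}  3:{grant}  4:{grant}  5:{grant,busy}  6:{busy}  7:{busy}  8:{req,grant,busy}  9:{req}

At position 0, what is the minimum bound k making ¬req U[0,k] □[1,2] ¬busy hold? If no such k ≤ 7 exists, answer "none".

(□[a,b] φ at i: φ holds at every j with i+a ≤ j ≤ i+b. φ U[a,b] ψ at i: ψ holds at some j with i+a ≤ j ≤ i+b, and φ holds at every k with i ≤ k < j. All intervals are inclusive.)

2

Need earliest j ≥ 0 with □[1,2] ¬busy, and ¬req at every k in [0,j-1].
  j=0: rhs fails.
  j=1: rhs fails.
  j=2: rhs holds; lhs holds on [0,1]. k = 2.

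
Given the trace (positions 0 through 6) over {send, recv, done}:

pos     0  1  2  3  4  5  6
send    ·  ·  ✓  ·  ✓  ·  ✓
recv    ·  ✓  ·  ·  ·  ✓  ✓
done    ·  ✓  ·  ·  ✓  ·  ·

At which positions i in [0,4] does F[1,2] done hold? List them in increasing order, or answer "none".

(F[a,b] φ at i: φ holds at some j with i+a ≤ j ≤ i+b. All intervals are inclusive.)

Evaluate at each i in [0,4]:
  i=0: ✓ (witness j=1)
  i=1: ✗ (none in [2,3])
  i=2: ✓ (witness j=4)
  i=3: ✓ (witness j=4)
  i=4: ✗ (none in [5,6])

0, 2, 3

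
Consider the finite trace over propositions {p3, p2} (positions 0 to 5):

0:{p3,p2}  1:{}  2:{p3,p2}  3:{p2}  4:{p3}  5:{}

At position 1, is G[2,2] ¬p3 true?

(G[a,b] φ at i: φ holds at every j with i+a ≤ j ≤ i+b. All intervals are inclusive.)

Check ¬p3 at every j in [3,3]:
  j=3: true
All positions satisfy it → formula holds.

True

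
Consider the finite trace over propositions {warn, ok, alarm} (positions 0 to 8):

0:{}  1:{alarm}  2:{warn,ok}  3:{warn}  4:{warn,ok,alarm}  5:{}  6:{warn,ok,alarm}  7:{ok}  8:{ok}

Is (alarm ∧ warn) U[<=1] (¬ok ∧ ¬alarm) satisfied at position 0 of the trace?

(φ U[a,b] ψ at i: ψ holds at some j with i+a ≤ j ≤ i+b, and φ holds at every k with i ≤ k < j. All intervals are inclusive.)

True

Need some j in [0,1] with (¬ok ∧ ¬alarm), and (alarm ∧ warn) at every k in [0,j-1].
  j=0: (¬ok ∧ ¬alarm) holds; no prefix to check → satisfied.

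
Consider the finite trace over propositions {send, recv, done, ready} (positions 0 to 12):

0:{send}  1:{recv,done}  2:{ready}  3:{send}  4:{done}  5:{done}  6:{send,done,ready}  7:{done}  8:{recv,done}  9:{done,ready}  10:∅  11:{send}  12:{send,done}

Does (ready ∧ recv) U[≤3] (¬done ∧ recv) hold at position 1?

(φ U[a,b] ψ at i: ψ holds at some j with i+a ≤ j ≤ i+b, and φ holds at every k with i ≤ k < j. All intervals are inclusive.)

Need some j in [1,4] with (¬done ∧ recv), and (ready ∧ recv) at every k in [1,j-1].
  j=1: (¬done ∧ recv) false.
  j=2: (¬done ∧ recv) false.
  j=3: (¬done ∧ recv) false.
  j=4: (¬done ∧ recv) false.
No j in the window works → until fails.

Does not hold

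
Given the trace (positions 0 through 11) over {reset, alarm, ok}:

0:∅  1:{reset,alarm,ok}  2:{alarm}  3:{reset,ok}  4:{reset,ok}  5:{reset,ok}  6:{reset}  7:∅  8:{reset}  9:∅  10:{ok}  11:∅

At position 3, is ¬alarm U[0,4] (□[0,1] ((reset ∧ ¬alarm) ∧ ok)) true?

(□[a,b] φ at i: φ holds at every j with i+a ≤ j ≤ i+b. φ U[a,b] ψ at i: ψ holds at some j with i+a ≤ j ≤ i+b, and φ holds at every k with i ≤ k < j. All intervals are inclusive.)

Yes

Need some j in [3,7] with □[0,1] ((reset ∧ ¬alarm) ∧ ok), and ¬alarm at every k in [3,j-1].
  j=3: □[0,1] ((reset ∧ ¬alarm) ∧ ok) holds; no prefix to check → satisfied.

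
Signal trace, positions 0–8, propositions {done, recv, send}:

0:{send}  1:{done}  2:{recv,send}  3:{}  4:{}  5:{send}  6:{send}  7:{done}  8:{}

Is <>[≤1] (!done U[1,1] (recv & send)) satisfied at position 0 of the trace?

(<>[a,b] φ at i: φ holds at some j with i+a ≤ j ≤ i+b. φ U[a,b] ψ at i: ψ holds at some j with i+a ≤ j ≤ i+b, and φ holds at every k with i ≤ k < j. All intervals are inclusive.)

Check (!done U[1,1] (recv & send)) at each j in [0,1]:
  j=0: fails
  j=1: fails
No position in the window satisfies it → formula fails.

False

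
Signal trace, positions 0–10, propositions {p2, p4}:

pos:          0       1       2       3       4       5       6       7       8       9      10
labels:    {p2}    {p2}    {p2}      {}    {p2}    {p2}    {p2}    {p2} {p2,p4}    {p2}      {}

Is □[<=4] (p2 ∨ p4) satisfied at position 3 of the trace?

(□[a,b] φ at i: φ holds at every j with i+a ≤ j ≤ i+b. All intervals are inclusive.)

False

Check (p2 ∨ p4) at every j in [3,7]:
  j=3: false
  j=4: true
  j=5: true
  j=6: true
  j=7: true
Fails at j=3 → formula fails.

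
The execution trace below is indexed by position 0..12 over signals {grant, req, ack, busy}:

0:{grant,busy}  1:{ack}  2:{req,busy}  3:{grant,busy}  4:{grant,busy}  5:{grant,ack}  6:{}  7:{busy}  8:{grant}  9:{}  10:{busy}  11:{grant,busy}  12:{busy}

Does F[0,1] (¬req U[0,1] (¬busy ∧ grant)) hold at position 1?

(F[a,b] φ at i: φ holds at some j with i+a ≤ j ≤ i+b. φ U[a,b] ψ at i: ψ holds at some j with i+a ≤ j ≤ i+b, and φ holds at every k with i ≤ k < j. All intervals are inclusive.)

Does not hold

Check (¬req U[0,1] (¬busy ∧ grant)) at each j in [1,2]:
  j=1: fails
  j=2: fails
No position in the window satisfies it → formula fails.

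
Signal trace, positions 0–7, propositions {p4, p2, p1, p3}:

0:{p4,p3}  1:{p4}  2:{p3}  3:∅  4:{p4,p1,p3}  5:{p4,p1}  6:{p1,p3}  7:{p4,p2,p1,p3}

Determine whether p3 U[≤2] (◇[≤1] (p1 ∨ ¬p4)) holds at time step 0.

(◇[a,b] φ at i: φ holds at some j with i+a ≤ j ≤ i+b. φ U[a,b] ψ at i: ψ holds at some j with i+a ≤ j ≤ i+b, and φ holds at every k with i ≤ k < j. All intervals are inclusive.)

True

Need some j in [0,2] with ◇[≤1] (p1 ∨ ¬p4), and p3 at every k in [0,j-1].
  j=0: ◇[≤1] (p1 ∨ ¬p4) — fails (none in [0,1]).
  j=1: ◇[≤1] (p1 ∨ ¬p4) holds; p3 holds at every k in [0,0] → satisfied.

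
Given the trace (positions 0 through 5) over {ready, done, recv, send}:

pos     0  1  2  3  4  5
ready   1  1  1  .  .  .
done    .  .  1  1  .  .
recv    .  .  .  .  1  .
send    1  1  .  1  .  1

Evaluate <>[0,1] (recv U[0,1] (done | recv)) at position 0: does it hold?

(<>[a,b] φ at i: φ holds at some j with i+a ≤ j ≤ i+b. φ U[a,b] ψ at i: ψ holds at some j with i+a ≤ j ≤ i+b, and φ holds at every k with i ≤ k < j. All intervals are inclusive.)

Check (recv U[0,1] (done | recv)) at each j in [0,1]:
  j=0: fails
  j=1: fails
No position in the window satisfies it → formula fails.

Does not hold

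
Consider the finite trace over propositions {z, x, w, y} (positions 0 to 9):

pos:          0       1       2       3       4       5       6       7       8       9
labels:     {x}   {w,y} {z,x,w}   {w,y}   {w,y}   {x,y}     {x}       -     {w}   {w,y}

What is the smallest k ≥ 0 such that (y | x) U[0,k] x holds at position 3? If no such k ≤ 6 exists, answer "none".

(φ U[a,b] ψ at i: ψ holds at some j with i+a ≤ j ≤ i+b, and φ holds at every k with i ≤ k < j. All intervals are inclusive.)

Need earliest j ≥ 3 with x, and (y | x) at every k in [3,j-1].
  j=3: rhs fails.
  j=4: rhs fails.
  j=5: rhs holds; lhs holds on [3,4]. k = 2.

2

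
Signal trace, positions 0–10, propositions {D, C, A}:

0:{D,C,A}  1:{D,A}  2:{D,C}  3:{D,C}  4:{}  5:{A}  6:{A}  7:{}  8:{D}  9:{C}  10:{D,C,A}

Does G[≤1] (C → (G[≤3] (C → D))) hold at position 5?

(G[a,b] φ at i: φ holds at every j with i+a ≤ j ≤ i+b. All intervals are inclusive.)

Check (C → (G[≤3] (C → D))) at every j in [5,6]:
  j=5: antecedent false → ✓
  j=6: antecedent false → ✓
All positions satisfy it → formula holds.

Holds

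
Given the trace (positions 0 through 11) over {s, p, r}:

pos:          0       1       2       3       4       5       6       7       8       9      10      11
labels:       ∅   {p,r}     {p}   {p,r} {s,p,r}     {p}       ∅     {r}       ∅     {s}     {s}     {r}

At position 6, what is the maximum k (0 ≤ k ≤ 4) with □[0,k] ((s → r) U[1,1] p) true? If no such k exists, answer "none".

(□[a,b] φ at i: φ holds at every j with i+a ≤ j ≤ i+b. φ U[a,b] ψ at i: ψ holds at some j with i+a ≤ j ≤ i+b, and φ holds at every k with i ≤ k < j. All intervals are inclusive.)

((s → r) U[1,1] p) must hold from j=6 onward; find where it first fails.
  j=6: fails → no k works.

none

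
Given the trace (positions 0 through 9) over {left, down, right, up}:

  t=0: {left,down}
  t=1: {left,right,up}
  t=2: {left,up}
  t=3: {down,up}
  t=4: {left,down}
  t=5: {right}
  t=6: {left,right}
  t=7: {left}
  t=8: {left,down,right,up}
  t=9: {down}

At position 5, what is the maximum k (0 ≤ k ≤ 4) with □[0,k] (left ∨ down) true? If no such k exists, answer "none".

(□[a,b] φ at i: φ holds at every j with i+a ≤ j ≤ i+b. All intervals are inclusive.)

(left ∨ down) must hold from j=5 onward; find where it first fails.
  j=5: fails → no k works.

none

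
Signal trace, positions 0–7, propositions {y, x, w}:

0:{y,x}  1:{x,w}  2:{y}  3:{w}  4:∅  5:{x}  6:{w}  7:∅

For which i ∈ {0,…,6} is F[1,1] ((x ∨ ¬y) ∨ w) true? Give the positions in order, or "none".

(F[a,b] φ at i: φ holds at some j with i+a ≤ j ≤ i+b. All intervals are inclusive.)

Evaluate at each i in [0,6]:
  i=0: ✓ (witness j=1)
  i=1: ✗ (none in [2,2])
  i=2: ✓ (witness j=3)
  i=3: ✓ (witness j=4)
  i=4: ✓ (witness j=5)
  i=5: ✓ (witness j=6)
  i=6: ✓ (witness j=7)

0, 2, 3, 4, 5, 6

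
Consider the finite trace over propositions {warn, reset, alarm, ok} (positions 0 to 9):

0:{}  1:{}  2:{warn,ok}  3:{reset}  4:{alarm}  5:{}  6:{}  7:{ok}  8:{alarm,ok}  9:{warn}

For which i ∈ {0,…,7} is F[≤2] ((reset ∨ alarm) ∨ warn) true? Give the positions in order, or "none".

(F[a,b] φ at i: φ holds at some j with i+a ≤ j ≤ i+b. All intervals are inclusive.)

Evaluate at each i in [0,7]:
  i=0: ✓ (witness j=2)
  i=1: ✓ (witness j=2)
  i=2: ✓ (witness j=2)
  i=3: ✓ (witness j=3)
  i=4: ✓ (witness j=4)
  i=5: ✗ (none in [5,7])
  i=6: ✓ (witness j=8)
  i=7: ✓ (witness j=8)

0, 1, 2, 3, 4, 6, 7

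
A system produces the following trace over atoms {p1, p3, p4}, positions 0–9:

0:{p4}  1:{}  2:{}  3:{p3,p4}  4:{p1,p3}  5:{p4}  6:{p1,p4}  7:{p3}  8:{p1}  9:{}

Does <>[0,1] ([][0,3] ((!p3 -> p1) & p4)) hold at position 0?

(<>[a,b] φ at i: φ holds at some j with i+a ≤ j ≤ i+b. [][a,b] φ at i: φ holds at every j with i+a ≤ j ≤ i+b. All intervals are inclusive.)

False

Check [][0,3] ((!p3 -> p1) & p4) at each j in [0,1]:
  j=0: fails at 0
  j=1: fails at 1
No position in the window satisfies it → formula fails.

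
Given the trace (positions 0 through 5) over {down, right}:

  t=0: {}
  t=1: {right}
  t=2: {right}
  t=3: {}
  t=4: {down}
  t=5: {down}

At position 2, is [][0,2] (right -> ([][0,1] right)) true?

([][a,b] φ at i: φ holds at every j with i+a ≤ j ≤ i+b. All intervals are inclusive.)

Check (right -> ([][0,1] right)) at every j in [2,4]:
  j=2: antecedent true; consequent fails at 3 → ✗
  j=3: antecedent false → ✓
  j=4: antecedent false → ✓
Fails at j=2 → formula fails.

No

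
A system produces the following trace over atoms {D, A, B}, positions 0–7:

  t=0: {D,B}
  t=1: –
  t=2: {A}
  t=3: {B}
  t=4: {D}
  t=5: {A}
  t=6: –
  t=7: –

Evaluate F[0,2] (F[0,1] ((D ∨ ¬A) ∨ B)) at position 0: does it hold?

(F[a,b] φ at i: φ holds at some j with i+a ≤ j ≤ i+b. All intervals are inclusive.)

Check F[0,1] ((D ∨ ¬A) ∨ B) at each j in [0,2]:
  j=0: holds (witness at 0)
  j=1: holds (witness at 1)
  j=2: holds (witness at 3)
Found at j=0 → formula holds.

Holds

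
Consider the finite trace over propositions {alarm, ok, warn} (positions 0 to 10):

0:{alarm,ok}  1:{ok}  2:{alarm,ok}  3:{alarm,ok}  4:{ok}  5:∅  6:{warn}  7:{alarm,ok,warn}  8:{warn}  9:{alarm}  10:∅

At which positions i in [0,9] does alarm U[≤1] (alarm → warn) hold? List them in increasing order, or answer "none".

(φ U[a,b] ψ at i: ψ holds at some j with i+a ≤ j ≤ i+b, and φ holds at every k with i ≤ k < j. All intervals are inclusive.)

Evaluate at each i in [0,9]:
  i=0: ✓ (rhs at j=1; lhs holds on [0,0])
  i=1: ✓ (rhs at j=1)
  i=2: ✗ (no rhs in [2,3])
  i=3: ✓ (rhs at j=4; lhs holds on [3,3])
  i=4: ✓ (rhs at j=4)
  i=5: ✓ (rhs at j=5)
  i=6: ✓ (rhs at j=6)
  i=7: ✓ (rhs at j=7)
  i=8: ✓ (rhs at j=8)
  i=9: ✓ (rhs at j=10; lhs holds on [9,9])

0, 1, 3, 4, 5, 6, 7, 8, 9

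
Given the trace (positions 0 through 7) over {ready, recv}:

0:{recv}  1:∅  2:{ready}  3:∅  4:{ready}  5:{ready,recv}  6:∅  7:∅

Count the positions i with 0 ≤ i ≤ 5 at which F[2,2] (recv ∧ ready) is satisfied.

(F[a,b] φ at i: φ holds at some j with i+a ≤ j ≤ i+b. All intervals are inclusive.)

1

Evaluate at each i in [0,5]:
  i=0: ✗ (none in [2,2])
  i=1: ✗ (none in [3,3])
  i=2: ✗ (none in [4,4])
  i=3: ✓ (witness j=5)
  i=4: ✗ (none in [6,6])
  i=5: ✗ (none in [7,7])
Positions where it holds: {3} → 1.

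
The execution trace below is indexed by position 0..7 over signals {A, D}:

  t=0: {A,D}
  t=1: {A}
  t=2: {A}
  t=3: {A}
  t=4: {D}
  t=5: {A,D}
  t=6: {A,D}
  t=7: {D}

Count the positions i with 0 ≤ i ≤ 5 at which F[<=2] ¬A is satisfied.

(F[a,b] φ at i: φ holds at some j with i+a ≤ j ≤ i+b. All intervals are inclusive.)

Evaluate at each i in [0,5]:
  i=0: ✗ (none in [0,2])
  i=1: ✗ (none in [1,3])
  i=2: ✓ (witness j=4)
  i=3: ✓ (witness j=4)
  i=4: ✓ (witness j=4)
  i=5: ✓ (witness j=7)
Positions where it holds: {2, 3, 4, 5} → 4.

4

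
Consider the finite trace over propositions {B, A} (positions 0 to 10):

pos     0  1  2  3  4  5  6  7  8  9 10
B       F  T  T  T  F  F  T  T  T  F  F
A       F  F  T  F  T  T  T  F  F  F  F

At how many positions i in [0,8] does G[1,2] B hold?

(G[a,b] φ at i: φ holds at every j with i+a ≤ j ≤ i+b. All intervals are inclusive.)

Evaluate at each i in [0,8]:
  i=0: ✓ (all of [1,2])
  i=1: ✓ (all of [2,3])
  i=2: ✗ (fails at j=4)
  i=3: ✗ (fails at j=4)
  i=4: ✗ (fails at j=5)
  i=5: ✓ (all of [6,7])
  i=6: ✓ (all of [7,8])
  i=7: ✗ (fails at j=9)
  i=8: ✗ (fails at j=9)
Positions where it holds: {0, 1, 5, 6} → 4.

4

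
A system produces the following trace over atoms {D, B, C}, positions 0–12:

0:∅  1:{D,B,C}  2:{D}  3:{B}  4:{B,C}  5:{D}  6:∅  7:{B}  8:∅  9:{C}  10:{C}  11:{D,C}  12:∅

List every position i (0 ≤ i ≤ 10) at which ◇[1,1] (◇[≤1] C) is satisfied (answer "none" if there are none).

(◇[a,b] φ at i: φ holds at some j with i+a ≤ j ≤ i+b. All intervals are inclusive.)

0, 2, 3, 7, 8, 9, 10

Evaluate at each i in [0,10]:
  i=0: ✓ (witness j=1)
  i=1: ✗ (none in [2,2])
  i=2: ✓ (witness j=3)
  i=3: ✓ (witness j=4)
  i=4: ✗ (none in [5,5])
  i=5: ✗ (none in [6,6])
  i=6: ✗ (none in [7,7])
  i=7: ✓ (witness j=8)
  i=8: ✓ (witness j=9)
  i=9: ✓ (witness j=10)
  i=10: ✓ (witness j=11)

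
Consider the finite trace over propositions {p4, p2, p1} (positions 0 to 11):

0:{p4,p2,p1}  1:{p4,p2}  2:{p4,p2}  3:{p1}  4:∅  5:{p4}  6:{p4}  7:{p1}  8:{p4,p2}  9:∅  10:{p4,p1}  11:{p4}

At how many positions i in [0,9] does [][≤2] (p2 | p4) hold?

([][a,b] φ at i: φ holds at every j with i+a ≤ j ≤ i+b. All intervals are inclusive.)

1

Evaluate at each i in [0,9]:
  i=0: ✓ (all of [0,2])
  i=1: ✗ (fails at j=3)
  i=2: ✗ (fails at j=3)
  i=3: ✗ (fails at j=3)
  i=4: ✗ (fails at j=4)
  i=5: ✗ (fails at j=7)
  i=6: ✗ (fails at j=7)
  i=7: ✗ (fails at j=7)
  i=8: ✗ (fails at j=9)
  i=9: ✗ (fails at j=9)
Positions where it holds: {0} → 1.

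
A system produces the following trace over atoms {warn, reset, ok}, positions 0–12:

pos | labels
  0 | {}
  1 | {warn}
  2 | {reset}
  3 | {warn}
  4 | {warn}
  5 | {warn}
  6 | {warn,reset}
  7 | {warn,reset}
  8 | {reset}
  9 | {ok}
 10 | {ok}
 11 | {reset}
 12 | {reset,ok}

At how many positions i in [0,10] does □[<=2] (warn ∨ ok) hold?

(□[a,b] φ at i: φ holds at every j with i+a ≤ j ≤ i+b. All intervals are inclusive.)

3

Evaluate at each i in [0,10]:
  i=0: ✗ (fails at j=0)
  i=1: ✗ (fails at j=2)
  i=2: ✗ (fails at j=2)
  i=3: ✓ (all of [3,5])
  i=4: ✓ (all of [4,6])
  i=5: ✓ (all of [5,7])
  i=6: ✗ (fails at j=8)
  i=7: ✗ (fails at j=8)
  i=8: ✗ (fails at j=8)
  i=9: ✗ (fails at j=11)
  i=10: ✗ (fails at j=11)
Positions where it holds: {3, 4, 5} → 3.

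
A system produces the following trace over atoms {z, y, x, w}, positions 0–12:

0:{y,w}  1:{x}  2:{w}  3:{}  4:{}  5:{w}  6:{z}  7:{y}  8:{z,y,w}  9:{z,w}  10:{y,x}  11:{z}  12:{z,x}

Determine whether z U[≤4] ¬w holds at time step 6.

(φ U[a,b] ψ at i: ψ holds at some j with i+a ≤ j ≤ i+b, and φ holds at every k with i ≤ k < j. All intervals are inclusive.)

Need some j in [6,10] with ¬w, and z at every k in [6,j-1].
  j=6: ¬w holds; no prefix to check → satisfied.

True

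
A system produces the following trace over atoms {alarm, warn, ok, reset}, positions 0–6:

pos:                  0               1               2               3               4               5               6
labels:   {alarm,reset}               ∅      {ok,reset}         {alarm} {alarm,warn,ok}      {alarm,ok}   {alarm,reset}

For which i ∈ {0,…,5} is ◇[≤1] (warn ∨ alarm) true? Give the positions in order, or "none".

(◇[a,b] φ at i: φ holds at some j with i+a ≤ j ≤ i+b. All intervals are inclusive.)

0, 2, 3, 4, 5

Evaluate at each i in [0,5]:
  i=0: ✓ (witness j=0)
  i=1: ✗ (none in [1,2])
  i=2: ✓ (witness j=3)
  i=3: ✓ (witness j=3)
  i=4: ✓ (witness j=4)
  i=5: ✓ (witness j=5)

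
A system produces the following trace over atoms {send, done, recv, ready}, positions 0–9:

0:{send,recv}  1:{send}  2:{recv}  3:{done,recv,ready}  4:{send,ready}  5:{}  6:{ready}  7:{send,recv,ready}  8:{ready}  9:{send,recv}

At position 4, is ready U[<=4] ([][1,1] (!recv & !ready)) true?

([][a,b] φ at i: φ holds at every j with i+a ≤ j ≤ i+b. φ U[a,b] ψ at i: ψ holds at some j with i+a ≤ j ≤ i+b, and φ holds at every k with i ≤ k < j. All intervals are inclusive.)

Yes

Need some j in [4,8] with [][1,1] (!recv & !ready), and ready at every k in [4,j-1].
  j=4: [][1,1] (!recv & !ready) holds; no prefix to check → satisfied.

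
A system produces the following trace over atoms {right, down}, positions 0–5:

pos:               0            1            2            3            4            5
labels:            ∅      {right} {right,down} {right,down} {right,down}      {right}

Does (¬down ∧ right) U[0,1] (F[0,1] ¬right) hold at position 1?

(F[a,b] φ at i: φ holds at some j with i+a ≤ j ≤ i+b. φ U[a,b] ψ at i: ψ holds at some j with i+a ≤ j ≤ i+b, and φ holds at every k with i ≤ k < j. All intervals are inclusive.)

Need some j in [1,2] with F[0,1] ¬right, and (¬down ∧ right) at every k in [1,j-1].
  j=1: F[0,1] ¬right — fails (none in [1,2]).
  j=2: F[0,1] ¬right — fails (none in [2,3]).
No j in the window works → until fails.

False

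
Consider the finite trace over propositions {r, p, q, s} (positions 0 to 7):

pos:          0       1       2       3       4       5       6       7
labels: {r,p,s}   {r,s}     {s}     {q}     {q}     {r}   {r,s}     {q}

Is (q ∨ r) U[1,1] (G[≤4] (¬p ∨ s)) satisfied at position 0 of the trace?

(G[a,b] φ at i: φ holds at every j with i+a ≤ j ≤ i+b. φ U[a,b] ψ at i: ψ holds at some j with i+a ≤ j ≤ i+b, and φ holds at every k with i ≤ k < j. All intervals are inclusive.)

Holds

Need some j in [1,1] with G[≤4] (¬p ∨ s), and (q ∨ r) at every k in [0,j-1].
  j=1: G[≤4] (¬p ∨ s) holds; (q ∨ r) holds at every k in [0,0] → satisfied.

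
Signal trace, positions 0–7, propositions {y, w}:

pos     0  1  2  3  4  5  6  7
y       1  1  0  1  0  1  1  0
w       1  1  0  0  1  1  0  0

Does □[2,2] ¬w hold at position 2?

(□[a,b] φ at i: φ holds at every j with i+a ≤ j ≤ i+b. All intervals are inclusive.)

Does not hold

Check ¬w at every j in [4,4]:
  j=4: false
Fails at j=4 → formula fails.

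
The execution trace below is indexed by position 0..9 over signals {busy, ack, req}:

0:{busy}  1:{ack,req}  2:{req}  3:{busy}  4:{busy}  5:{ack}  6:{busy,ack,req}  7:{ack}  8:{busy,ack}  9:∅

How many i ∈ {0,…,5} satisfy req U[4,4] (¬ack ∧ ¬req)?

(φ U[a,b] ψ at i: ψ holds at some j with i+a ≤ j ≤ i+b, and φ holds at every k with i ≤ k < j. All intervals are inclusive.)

Evaluate at each i in [0,5]:
  i=0: ✗ (lhs fails at k=0 before rhs at j=4)
  i=1: ✗ (no rhs in [5,5])
  i=2: ✗ (no rhs in [6,6])
  i=3: ✗ (no rhs in [7,7])
  i=4: ✗ (no rhs in [8,8])
  i=5: ✗ (lhs fails at k=5 before rhs at j=9)
Positions where it holds: {} → 0.

0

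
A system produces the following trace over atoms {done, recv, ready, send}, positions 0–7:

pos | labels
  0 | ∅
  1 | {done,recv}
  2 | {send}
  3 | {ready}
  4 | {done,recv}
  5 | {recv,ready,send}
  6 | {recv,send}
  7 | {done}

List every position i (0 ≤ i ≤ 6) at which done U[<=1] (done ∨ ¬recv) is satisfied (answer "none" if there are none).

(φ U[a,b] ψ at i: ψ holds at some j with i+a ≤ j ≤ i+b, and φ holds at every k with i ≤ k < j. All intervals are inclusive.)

Evaluate at each i in [0,6]:
  i=0: ✓ (rhs at j=0)
  i=1: ✓ (rhs at j=1)
  i=2: ✓ (rhs at j=2)
  i=3: ✓ (rhs at j=3)
  i=4: ✓ (rhs at j=4)
  i=5: ✗ (no rhs in [5,6])
  i=6: ✗ (lhs fails at k=6 before rhs at j=7)

0, 1, 2, 3, 4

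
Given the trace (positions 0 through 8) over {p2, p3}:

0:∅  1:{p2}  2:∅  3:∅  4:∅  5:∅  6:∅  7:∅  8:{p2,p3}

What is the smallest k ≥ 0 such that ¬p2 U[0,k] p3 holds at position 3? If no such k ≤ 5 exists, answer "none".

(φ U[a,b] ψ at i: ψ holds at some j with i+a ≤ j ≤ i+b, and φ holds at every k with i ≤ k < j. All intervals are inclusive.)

Need earliest j ≥ 3 with p3, and ¬p2 at every k in [3,j-1].
  j=3: rhs fails.
  j=4: rhs fails.
  j=5: rhs fails.
  j=6: rhs fails.
  j=7: rhs fails.
  j=8: rhs holds; lhs holds on [3,7]. k = 5.

5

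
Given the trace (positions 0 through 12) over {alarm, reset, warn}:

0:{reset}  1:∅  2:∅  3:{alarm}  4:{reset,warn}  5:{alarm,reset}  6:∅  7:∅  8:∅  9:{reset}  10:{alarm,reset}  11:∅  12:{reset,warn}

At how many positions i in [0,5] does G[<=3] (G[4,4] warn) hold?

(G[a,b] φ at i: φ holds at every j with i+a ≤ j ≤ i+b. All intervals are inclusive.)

0

Evaluate at each i in [0,5]:
  i=0: ✗ (fails at j=1)
  i=1: ✗ (fails at j=1)
  i=2: ✗ (fails at j=2)
  i=3: ✗ (fails at j=3)
  i=4: ✗ (fails at j=4)
  i=5: ✗ (fails at j=5)
Positions where it holds: {} → 0.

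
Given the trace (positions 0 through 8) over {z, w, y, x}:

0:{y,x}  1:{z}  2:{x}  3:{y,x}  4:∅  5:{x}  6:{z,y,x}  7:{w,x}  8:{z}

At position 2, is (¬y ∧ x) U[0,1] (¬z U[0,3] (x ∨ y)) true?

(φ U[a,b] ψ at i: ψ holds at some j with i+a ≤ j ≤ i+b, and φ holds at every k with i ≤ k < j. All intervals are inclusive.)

Need some j in [2,3] with (¬z U[0,3] (x ∨ y)), and (¬y ∧ x) at every k in [2,j-1].
  j=2: (¬z U[0,3] (x ∨ y)) holds; no prefix to check → satisfied.

Yes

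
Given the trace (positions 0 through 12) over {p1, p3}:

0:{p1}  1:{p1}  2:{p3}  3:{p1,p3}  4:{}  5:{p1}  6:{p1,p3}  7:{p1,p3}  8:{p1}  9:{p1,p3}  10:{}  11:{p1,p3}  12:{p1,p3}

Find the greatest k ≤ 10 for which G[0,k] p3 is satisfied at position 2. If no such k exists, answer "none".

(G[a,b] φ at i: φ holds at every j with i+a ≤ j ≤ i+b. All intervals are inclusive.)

1

p3 must hold from j=2 onward; find where it first fails.
  j=2: holds
  j=3: holds
  j=4: fails
Holds on [2,3], so largest k = 1.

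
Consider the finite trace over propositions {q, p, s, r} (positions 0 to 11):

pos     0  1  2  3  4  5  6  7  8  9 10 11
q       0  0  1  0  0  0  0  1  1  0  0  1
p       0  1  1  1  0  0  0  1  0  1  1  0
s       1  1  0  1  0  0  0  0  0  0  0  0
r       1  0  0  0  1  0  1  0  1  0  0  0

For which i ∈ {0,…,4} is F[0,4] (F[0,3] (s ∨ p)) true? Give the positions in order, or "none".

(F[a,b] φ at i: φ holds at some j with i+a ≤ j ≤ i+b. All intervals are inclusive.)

Evaluate at each i in [0,4]:
  i=0: ✓ (witness j=0)
  i=1: ✓ (witness j=1)
  i=2: ✓ (witness j=2)
  i=3: ✓ (witness j=3)
  i=4: ✓ (witness j=4)

0, 1, 2, 3, 4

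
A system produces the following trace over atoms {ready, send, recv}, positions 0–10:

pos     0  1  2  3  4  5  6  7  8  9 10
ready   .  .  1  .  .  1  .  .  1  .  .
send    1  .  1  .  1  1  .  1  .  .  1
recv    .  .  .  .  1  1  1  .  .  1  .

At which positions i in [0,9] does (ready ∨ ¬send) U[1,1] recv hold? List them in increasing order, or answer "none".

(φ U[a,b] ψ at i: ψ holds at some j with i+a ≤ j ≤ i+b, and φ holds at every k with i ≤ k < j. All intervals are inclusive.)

3, 5, 8

Evaluate at each i in [0,9]:
  i=0: ✗ (no rhs in [1,1])
  i=1: ✗ (no rhs in [2,2])
  i=2: ✗ (no rhs in [3,3])
  i=3: ✓ (rhs at j=4; lhs holds on [3,3])
  i=4: ✗ (lhs fails at k=4 before rhs at j=5)
  i=5: ✓ (rhs at j=6; lhs holds on [5,5])
  i=6: ✗ (no rhs in [7,7])
  i=7: ✗ (no rhs in [8,8])
  i=8: ✓ (rhs at j=9; lhs holds on [8,8])
  i=9: ✗ (no rhs in [10,10])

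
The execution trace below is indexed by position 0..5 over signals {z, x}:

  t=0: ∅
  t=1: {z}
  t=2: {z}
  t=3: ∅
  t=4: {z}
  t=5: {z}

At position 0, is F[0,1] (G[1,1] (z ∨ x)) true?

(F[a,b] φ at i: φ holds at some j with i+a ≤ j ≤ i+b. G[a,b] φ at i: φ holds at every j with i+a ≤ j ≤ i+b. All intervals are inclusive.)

Holds

Check G[1,1] (z ∨ x) at each j in [0,1]:
  j=0: holds on [1,1]
  j=1: holds on [2,2]
Found at j=0 → formula holds.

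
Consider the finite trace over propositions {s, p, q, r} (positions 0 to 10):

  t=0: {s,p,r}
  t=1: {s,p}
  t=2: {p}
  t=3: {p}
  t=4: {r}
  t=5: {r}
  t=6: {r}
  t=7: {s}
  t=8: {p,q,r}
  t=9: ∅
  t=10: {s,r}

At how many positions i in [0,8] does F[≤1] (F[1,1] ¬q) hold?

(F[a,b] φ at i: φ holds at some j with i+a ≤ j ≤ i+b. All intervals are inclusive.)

Evaluate at each i in [0,8]:
  i=0: ✓ (witness j=0)
  i=1: ✓ (witness j=1)
  i=2: ✓ (witness j=2)
  i=3: ✓ (witness j=3)
  i=4: ✓ (witness j=4)
  i=5: ✓ (witness j=5)
  i=6: ✓ (witness j=6)
  i=7: ✓ (witness j=8)
  i=8: ✓ (witness j=8)
Positions where it holds: {0, 1, 2, 3, 4, 5, 6, 7, 8} → 9.

9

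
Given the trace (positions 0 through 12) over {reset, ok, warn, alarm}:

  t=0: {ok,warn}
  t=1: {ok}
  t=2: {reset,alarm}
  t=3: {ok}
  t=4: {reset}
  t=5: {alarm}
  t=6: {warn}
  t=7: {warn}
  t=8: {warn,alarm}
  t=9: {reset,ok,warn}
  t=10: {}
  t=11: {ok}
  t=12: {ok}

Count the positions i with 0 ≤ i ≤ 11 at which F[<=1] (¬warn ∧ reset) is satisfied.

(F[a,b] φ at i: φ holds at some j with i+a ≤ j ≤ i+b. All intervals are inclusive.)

Evaluate at each i in [0,11]:
  i=0: ✗ (none in [0,1])
  i=1: ✓ (witness j=2)
  i=2: ✓ (witness j=2)
  i=3: ✓ (witness j=4)
  i=4: ✓ (witness j=4)
  i=5: ✗ (none in [5,6])
  i=6: ✗ (none in [6,7])
  i=7: ✗ (none in [7,8])
  i=8: ✗ (none in [8,9])
  i=9: ✗ (none in [9,10])
  i=10: ✗ (none in [10,11])
  i=11: ✗ (none in [11,12])
Positions where it holds: {1, 2, 3, 4} → 4.

4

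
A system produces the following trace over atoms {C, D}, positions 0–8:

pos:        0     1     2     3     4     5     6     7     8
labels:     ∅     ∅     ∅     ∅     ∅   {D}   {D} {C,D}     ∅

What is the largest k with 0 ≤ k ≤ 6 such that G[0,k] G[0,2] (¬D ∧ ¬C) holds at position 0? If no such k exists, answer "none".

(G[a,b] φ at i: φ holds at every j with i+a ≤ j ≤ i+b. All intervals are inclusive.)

2

G[0,2] (¬D ∧ ¬C) must hold from j=0 onward; find where it first fails.
  j=0: holds
  j=1: holds
  j=2: holds
  j=3: fails
Holds on [0,2], so largest k = 2.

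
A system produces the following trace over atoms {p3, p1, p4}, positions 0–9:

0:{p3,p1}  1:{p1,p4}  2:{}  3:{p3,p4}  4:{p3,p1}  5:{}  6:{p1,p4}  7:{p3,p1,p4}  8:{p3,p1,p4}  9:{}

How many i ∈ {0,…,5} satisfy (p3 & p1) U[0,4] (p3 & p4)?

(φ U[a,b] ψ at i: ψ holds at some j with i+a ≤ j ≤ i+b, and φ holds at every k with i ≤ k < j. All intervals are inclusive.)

1

Evaluate at each i in [0,5]:
  i=0: ✗ (lhs fails at k=1 before rhs at j=3)
  i=1: ✗ (lhs fails at k=1 before rhs at j=3)
  i=2: ✗ (lhs fails at k=2 before rhs at j=3)
  i=3: ✓ (rhs at j=3)
  i=4: ✗ (lhs fails at k=5 before rhs at j=7)
  i=5: ✗ (lhs fails at k=5 before rhs at j=7)
Positions where it holds: {3} → 1.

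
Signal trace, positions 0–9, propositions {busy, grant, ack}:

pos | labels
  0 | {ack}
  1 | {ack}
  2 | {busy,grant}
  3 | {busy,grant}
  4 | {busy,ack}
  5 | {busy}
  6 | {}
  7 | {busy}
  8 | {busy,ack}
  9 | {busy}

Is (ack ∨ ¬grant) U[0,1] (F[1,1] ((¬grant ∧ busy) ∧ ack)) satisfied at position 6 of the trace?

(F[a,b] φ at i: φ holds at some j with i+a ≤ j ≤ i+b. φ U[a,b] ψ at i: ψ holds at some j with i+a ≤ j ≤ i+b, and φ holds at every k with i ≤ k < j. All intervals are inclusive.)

True

Need some j in [6,7] with F[1,1] ((¬grant ∧ busy) ∧ ack), and (ack ∨ ¬grant) at every k in [6,j-1].
  j=6: F[1,1] ((¬grant ∧ busy) ∧ ack) — fails (none in [7,7]).
  j=7: F[1,1] ((¬grant ∧ busy) ∧ ack) holds; (ack ∨ ¬grant) holds at every k in [6,6] → satisfied.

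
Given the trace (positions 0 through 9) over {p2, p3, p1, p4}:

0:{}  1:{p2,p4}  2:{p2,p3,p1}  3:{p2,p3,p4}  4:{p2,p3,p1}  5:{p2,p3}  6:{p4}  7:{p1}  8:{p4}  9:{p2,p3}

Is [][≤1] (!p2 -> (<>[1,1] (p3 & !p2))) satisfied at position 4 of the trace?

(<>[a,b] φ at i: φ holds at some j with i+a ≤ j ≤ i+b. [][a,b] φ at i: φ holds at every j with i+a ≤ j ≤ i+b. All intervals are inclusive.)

Yes

Check (!p2 -> (<>[1,1] (p3 & !p2))) at every j in [4,5]:
  j=4: antecedent false → ✓
  j=5: antecedent false → ✓
All positions satisfy it → formula holds.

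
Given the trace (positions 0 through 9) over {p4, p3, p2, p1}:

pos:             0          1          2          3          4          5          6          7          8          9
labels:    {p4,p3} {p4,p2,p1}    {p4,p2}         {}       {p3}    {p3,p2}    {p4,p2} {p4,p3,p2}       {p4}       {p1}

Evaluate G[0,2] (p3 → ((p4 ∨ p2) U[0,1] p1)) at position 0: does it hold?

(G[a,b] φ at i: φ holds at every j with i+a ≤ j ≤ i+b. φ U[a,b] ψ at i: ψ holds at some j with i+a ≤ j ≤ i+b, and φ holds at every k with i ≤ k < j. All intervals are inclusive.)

Check (p3 → ((p4 ∨ p2) U[0,1] p1)) at every j in [0,2]:
  j=0: antecedent true; consequent holds → ✓
  j=1: antecedent false → ✓
  j=2: antecedent false → ✓
All positions satisfy it → formula holds.

Yes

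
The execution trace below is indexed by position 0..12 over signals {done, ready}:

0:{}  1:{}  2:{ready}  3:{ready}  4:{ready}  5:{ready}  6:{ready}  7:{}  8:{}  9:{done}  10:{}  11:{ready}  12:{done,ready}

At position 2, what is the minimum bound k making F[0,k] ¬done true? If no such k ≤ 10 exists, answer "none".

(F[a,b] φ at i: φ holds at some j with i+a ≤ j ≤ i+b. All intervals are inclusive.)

Scan j = 2,3,… for ¬done:
  j=2: holds
First hit at j=2, so smallest k = 2-2 = 0.

0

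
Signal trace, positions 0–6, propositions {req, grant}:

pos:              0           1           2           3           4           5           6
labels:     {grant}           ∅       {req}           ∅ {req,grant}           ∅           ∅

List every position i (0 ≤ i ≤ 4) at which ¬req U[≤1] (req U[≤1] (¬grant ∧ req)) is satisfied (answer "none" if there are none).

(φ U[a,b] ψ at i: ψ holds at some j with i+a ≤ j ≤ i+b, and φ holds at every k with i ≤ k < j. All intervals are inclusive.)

Evaluate at each i in [0,4]:
  i=0: ✗ (no rhs in [0,1])
  i=1: ✓ (rhs at j=2; lhs holds on [1,1])
  i=2: ✓ (rhs at j=2)
  i=3: ✗ (no rhs in [3,4])
  i=4: ✗ (no rhs in [4,5])

1, 2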